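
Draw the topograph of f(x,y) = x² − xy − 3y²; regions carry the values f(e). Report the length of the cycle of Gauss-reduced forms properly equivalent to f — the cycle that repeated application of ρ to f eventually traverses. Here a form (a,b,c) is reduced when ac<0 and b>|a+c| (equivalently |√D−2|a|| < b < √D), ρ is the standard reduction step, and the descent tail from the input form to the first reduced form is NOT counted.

D = 13, ⌊√D⌋ = 3
descent: ρ → (-3,1,1)
descent: ρ → (1,3,-1)  [lands on river]
river: ρ → (-1,3,1)
ρ-cycle length = 2 (tail of 2 descent steps not counted)

2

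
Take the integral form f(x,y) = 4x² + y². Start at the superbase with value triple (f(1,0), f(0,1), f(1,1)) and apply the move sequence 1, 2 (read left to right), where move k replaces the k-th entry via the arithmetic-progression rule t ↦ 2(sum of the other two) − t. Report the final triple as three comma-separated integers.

start (4,1,5) = (f(1,0),f(0,1),f(1,1))
replace slot 1: 2·(1+5) − 4 = 8 → (8,1,5)
replace slot 2: 2·(8+5) − 1 = 25 → (8,25,5)

8,25,5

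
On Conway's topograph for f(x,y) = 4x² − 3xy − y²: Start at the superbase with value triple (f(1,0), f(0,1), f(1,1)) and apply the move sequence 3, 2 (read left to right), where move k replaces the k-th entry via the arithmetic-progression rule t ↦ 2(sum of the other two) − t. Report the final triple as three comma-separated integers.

start (4,-1,0) = (f(1,0),f(0,1),f(1,1))
replace slot 3: 2·(4+(-1)) − 0 = 6 → (4,-1,6)
replace slot 2: 2·(4+6) − (-1) = 21 → (4,21,6)

4,21,6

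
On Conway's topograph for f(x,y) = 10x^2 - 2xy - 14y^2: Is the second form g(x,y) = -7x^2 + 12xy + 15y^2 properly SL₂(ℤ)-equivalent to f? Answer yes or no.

D₁ = 564, D₂ = 564
river cycle of f (length 4): (10, 18, -6), (-6, 18, 10), (10, 22, -2), (-2, 22, 10)
river cycle of g (length 6): (15, 18, -4), (-4, 22, 5), (5, 18, -12), (-12, 6, 11), (11, 16, -7), (-7, 12, 15)
cycles differ ⇒ inequivalent

no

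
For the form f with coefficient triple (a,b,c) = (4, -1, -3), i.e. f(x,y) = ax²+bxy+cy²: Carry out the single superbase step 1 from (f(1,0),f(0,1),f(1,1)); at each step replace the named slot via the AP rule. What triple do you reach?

start (4,-3,0) = (f(1,0),f(0,1),f(1,1))
replace slot 1: 2·((-3)+0) − 4 = -10 → (-10,-3,0)

-10,-3,0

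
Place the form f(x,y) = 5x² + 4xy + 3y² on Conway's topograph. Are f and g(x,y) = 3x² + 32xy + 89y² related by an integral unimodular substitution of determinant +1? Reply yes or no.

D₁ = -44, D₂ = -44
f: flip: (5,4,3)→(3,-4,5)
f: translate: b→2 (≡-4 mod 6), so (3,-4,5)→(3,2,4)
f: reduced (well bottom): (3,2,4) with a≤c, −a<b≤a
g: translate: b→2 (≡32 mod 6), so (3,32,89)→(3,2,4)
g: reduced (well bottom): (3,2,4) with a≤c, −a<b≤a
reduced forms (3, 2, 4) vs (3, 2, 4) ⇒ equivalent

yes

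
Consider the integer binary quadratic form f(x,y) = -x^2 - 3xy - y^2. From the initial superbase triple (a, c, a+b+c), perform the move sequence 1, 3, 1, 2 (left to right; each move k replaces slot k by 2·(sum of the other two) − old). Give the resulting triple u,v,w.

start (-1,-1,-5) = (f(1,0),f(0,1),f(1,1))
replace slot 1: 2·((-1)+(-5)) − (-1) = -11 → (-11,-1,-5)
replace slot 3: 2·((-11)+(-1)) − (-5) = -19 → (-11,-1,-19)
replace slot 1: 2·((-1)+(-19)) − (-11) = -29 → (-29,-1,-19)
replace slot 2: 2·((-29)+(-19)) − (-1) = -95 → (-29,-95,-19)

-29,-95,-19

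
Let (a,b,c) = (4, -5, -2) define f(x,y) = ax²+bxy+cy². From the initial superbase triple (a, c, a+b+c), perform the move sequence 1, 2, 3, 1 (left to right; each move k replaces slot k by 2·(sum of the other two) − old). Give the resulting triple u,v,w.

start (4,-2,-3) = (f(1,0),f(0,1),f(1,1))
replace slot 1: 2·((-2)+(-3)) − 4 = -14 → (-14,-2,-3)
replace slot 2: 2·((-14)+(-3)) − (-2) = -32 → (-14,-32,-3)
replace slot 3: 2·((-14)+(-32)) − (-3) = -89 → (-14,-32,-89)
replace slot 1: 2·((-32)+(-89)) − (-14) = -228 → (-228,-32,-89)

-228,-32,-89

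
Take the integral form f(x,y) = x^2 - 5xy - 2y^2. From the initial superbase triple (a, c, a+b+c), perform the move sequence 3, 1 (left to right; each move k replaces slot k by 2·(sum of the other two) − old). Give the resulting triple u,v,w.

start (1,-2,-6) = (f(1,0),f(0,1),f(1,1))
replace slot 3: 2·(1+(-2)) − (-6) = 4 → (1,-2,4)
replace slot 1: 2·((-2)+4) − 1 = 3 → (3,-2,4)

3,-2,4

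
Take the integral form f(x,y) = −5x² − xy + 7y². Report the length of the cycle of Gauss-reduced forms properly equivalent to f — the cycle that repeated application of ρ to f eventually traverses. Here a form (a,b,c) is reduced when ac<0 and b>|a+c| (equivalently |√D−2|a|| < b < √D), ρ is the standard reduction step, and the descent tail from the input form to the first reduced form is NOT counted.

D = 141, ⌊√D⌋ = 11
descent: ρ → (7,1,-5)
descent: ρ → (-5,9,3)  [lands on river]
river: ρ → (3,9,-5)
river: ρ → (-5,11,1)
river: ρ → (1,11,-5)
ρ-cycle length = 4 (tail of 2 descent steps not counted)

4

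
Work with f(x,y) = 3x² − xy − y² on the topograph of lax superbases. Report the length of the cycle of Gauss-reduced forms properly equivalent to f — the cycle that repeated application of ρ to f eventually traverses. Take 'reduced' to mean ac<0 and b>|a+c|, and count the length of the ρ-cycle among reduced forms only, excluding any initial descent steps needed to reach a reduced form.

D = 13, ⌊√D⌋ = 3
descent: ρ → (-1,3,1)  [lands on river]
river: ρ → (1,3,-1)
ρ-cycle length = 2 (tail of 1 descent step not counted)

2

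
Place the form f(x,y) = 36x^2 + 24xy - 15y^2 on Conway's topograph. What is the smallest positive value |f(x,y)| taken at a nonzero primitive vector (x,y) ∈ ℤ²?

river: ρ → (-15,36,24)
river: ρ → (24,12,-27)
river: ρ → (-27,42,9)
river: ρ → (9,48,-12)
river: ρ → (-12,48,9)
river: ρ → (9,42,-27)
river: ρ → (-27,12,24)
river: ρ → (24,36,-15)
river: ρ → (-15,24,36)
river: ρ → (36,48,-3)
river: ρ → (-3,48,36)
river: ρ → (36,24,-15)
closes: descent 0, river 12
min |a| on river = 3

3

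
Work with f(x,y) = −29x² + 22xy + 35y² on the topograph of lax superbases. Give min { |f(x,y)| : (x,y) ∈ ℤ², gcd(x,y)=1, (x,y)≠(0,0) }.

river: ρ → (35,48,-16)
river: ρ → (-16,48,35)
river: ρ → (35,22,-29)
river: ρ → (-29,36,28)
river: ρ → (28,20,-37)
river: ρ → (-37,54,11)
river: ρ → (11,56,-32)
river: ρ → (-32,8,35)
river: ρ → (35,62,-5)
river: ρ → (-5,58,59)
river: ρ → (59,60,-4)
river: ρ → (-4,60,59)
river: ρ → (59,58,-5)
river: ρ → (-5,62,35)
river: ρ → (35,8,-32)
river: ρ → (-32,56,11)
river: ρ → (11,54,-37)
river: ρ → (-37,20,28)
river: ρ → (28,36,-29)
river: ρ → (-29,22,35)
closes: descent 0, river 20
min |a| on river = 4

4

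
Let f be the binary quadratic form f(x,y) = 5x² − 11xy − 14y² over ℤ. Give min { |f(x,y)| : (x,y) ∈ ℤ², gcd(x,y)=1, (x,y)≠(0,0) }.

descent: ρ → (-14,11,5)  [lands on river]
river: ρ → (5,19,-2)
river: ρ → (-2,17,14)
river: ρ → (14,11,-5)
river: ρ → (-5,19,2)
river: ρ → (2,17,-14)
closes: descent 1, river 6
min |a| on river = 2

2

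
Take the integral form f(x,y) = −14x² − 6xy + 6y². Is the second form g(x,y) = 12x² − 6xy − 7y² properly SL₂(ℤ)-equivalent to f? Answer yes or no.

D₁ = 372, D₂ = 372
river cycle of f (length 2): (6, 18, -2), (-2, 18, 6)
river cycle of g (length 10): (-7, 6, 12), (12, 18, -1), (-1, 18, 12), (12, 6, -7), (-7, 8, 11), (11, 14, -4), (-4, 18, 3), (3, 18, -4), (-4, 14, 11), (11, 8, -7)
cycles differ ⇒ inequivalent

no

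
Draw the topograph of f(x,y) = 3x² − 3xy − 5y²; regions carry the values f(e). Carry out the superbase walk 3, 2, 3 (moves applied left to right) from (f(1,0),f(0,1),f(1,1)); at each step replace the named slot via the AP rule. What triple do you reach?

start (3,-5,-5) = (f(1,0),f(0,1),f(1,1))
replace slot 3: 2·(3+(-5)) − (-5) = 1 → (3,-5,1)
replace slot 2: 2·(3+1) − (-5) = 13 → (3,13,1)
replace slot 3: 2·(3+13) − 1 = 31 → (3,13,31)

3,13,31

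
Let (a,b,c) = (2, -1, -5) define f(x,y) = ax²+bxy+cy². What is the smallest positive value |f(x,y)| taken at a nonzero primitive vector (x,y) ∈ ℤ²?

descent: ρ → (-5,1,2)
descent: ρ → (2,3,-4)  [lands on river]
river: ρ → (-4,5,1)
river: ρ → (1,5,-4)
river: ρ → (-4,3,2)
river: ρ → (2,5,-2)
river: ρ → (-2,3,4)
river: ρ → (4,5,-1)
river: ρ → (-1,5,4)
river: ρ → (4,3,-2)
river: ρ → (-2,5,2)
closes: descent 2, river 10
min |a| on river = 1

1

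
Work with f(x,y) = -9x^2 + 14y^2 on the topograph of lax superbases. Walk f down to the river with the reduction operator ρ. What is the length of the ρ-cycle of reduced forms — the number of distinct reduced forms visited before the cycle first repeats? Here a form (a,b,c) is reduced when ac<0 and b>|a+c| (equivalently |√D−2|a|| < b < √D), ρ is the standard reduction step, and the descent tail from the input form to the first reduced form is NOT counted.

D = 504, ⌊√D⌋ = 22
descent: ρ → (14,0,-9)
descent: ρ → (-9,18,5)  [lands on river]
river: ρ → (5,22,-1)
river: ρ → (-1,22,5)
river: ρ → (5,18,-9)
ρ-cycle length = 4 (tail of 2 descent steps not counted)

4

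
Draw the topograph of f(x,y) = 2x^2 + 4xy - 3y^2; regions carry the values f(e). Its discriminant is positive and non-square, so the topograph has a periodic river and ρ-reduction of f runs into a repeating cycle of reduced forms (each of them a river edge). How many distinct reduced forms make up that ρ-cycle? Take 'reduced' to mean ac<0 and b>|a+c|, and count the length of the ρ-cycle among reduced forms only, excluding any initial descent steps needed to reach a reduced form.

D = 40, ⌊√D⌋ = 6
river: ρ → (-3,2,3)
river: ρ → (3,4,-2)
river: ρ → (-2,4,3)
river: ρ → (3,2,-3)
river: ρ → (-3,4,2)
river: ρ → (2,4,-3)
ρ-cycle length = 6 (tail of 0 descent steps not counted)

6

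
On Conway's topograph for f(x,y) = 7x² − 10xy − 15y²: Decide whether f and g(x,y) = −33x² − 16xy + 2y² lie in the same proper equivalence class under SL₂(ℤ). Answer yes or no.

D₁ = 520, D₂ = 520
river cycle of f (length 10): (-15, 10, 7), (7, 18, -7), (-7, 10, 15), (15, 20, -2), (-2, 20, 15), (15, 10, -7), (-7, 18, 7), (7, 10, -15), (-15, 20, 2), (2, 20, -15)
river cycle of g (length 10): (2, 20, -15), (-15, 10, 7), (7, 18, -7), (-7, 10, 15), (15, 20, -2), (-2, 20, 15), (15, 10, -7), (-7, 18, 7), (7, 10, -15), (-15, 20, 2)
cycles coincide ⇒ equivalent

yes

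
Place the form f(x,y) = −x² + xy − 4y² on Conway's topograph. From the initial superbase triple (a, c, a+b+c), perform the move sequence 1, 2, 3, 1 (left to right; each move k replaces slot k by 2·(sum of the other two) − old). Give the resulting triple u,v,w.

start (-1,-4,-4) = (f(1,0),f(0,1),f(1,1))
replace slot 1: 2·((-4)+(-4)) − (-1) = -15 → (-15,-4,-4)
replace slot 2: 2·((-15)+(-4)) − (-4) = -34 → (-15,-34,-4)
replace slot 3: 2·((-15)+(-34)) − (-4) = -94 → (-15,-34,-94)
replace slot 1: 2·((-34)+(-94)) − (-15) = -241 → (-241,-34,-94)

-241,-34,-94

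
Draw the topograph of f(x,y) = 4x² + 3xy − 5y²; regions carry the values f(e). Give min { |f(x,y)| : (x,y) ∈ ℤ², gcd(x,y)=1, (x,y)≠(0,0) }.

river: ρ → (-5,7,2)
river: ρ → (2,9,-1)
river: ρ → (-1,9,2)
river: ρ → (2,7,-5)
river: ρ → (-5,3,4)
river: ρ → (4,5,-4)
river: ρ → (-4,3,5)
river: ρ → (5,7,-2)
river: ρ → (-2,9,1)
river: ρ → (1,9,-2)
river: ρ → (-2,7,5)
river: ρ → (5,3,-4)
river: ρ → (-4,5,4)
river: ρ → (4,3,-5)
closes: descent 0, river 14
min |a| on river = 1

1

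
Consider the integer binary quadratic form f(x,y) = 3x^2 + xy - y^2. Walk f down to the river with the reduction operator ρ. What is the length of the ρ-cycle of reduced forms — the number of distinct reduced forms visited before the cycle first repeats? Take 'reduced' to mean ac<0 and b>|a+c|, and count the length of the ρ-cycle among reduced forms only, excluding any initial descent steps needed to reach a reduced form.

D = 13, ⌊√D⌋ = 3
descent: ρ → (-1,3,1)  [lands on river]
river: ρ → (1,3,-1)
ρ-cycle length = 2 (tail of 1 descent step not counted)

2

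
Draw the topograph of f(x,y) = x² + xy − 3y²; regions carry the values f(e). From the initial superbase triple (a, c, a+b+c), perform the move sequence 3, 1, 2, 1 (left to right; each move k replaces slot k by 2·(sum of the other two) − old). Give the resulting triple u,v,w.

start (1,-3,-1) = (f(1,0),f(0,1),f(1,1))
replace slot 3: 2·(1+(-3)) − (-1) = -3 → (1,-3,-3)
replace slot 1: 2·((-3)+(-3)) − 1 = -13 → (-13,-3,-3)
replace slot 2: 2·((-13)+(-3)) − (-3) = -29 → (-13,-29,-3)
replace slot 1: 2·((-29)+(-3)) − (-13) = -51 → (-51,-29,-3)

-51,-29,-3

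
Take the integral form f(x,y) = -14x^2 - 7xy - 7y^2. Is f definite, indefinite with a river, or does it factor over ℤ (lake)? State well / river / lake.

D = b²−4ac = (-7)² − 4·(-14)·(-7) = -343
D < 0 ⇒ definite ⇒ every region one sign ⇒ single well

well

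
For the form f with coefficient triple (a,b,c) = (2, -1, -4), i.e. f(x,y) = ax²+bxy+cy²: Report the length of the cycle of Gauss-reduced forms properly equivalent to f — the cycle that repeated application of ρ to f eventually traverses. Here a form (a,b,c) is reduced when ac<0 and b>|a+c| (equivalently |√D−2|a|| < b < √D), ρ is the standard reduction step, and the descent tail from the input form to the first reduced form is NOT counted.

D = 33, ⌊√D⌋ = 5
descent: ρ → (-4,1,2)
descent: ρ → (2,3,-3)  [lands on river]
river: ρ → (-3,3,2)
river: ρ → (2,5,-1)
river: ρ → (-1,5,2)
ρ-cycle length = 4 (tail of 2 descent steps not counted)

4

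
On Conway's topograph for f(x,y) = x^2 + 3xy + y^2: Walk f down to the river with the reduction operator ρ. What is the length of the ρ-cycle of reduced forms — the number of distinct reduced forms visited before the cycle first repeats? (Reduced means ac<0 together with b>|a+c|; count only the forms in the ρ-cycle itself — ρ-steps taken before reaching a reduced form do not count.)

D = 5, ⌊√D⌋ = 2
descent: ρ → (1,1,-1)  [lands on river]
river: ρ → (-1,1,1)
ρ-cycle length = 2 (tail of 1 descent step not counted)

2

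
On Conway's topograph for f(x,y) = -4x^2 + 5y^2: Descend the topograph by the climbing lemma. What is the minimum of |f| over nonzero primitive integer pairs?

descent: ρ → (5,0,-4)
descent: ρ → (-4,8,1)  [lands on river]
river: ρ → (1,8,-4)
closes: descent 2, river 2
min |a| on river = 1

1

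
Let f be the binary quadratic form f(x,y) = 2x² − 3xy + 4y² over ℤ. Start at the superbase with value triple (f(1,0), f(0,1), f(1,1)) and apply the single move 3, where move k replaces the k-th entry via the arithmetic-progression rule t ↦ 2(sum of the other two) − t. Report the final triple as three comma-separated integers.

start (2,4,3) = (f(1,0),f(0,1),f(1,1))
replace slot 3: 2·(2+4) − 3 = 9 → (2,4,9)

2,4,9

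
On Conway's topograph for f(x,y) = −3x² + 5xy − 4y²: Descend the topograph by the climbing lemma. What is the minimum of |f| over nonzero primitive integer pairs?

translate: b→1 (≡-5 mod 6), so (3,-5,4)→(3,1,2)
flip: (3,1,2)→(2,-1,3)
reduced (well bottom): (2,-1,3) with a≤c, −a<b≤a
well minimum |f| = |-2| = 2 (negative-definite)

2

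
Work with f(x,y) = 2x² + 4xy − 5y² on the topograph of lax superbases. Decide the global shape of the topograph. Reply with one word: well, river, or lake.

D = b²−4ac = 4² − 4·2·(-5) = 56
D > 0 non-square ⇒ indefinite ⇒ periodic river

river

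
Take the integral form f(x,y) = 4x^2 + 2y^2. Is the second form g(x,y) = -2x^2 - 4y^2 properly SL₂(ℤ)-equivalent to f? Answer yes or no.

D₁ = -32, D₂ = -32
f: flip: (4,0,2)→(2,0,4)
f: reduced (well bottom): (2,0,4) with a≤c, −a<b≤a
g is negative-definite; reduce −g:
−g: reduced (well bottom): (2,0,4) with a≤c, −a<b≤a
flip sign back: reduced form of g is (-2,0,-4)
reduced forms (2, 0, 4) vs (-2, 0, -4) ⇒ inequivalent

no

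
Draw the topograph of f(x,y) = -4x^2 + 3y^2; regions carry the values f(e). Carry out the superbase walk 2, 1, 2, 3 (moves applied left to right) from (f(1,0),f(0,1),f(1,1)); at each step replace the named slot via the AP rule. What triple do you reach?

start (-4,3,-1) = (f(1,0),f(0,1),f(1,1))
replace slot 2: 2·((-4)+(-1)) − 3 = -13 → (-4,-13,-1)
replace slot 1: 2·((-13)+(-1)) − (-4) = -24 → (-24,-13,-1)
replace slot 2: 2·((-24)+(-1)) − (-13) = -37 → (-24,-37,-1)
replace slot 3: 2·((-24)+(-37)) − (-1) = -121 → (-24,-37,-121)

-24,-37,-121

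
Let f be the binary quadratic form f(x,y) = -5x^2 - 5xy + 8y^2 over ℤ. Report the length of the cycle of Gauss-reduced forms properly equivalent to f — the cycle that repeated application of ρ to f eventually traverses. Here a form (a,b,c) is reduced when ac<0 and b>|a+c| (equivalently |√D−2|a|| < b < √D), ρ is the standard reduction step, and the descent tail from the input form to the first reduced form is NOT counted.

D = 185, ⌊√D⌋ = 13
descent: ρ → (8,5,-5)  [lands on river]
river: ρ → (-5,5,8)
river: ρ → (8,11,-2)
river: ρ → (-2,13,2)
river: ρ → (2,11,-8)
river: ρ → (-8,5,5)
river: ρ → (5,5,-8)
river: ρ → (-8,11,2)
river: ρ → (2,13,-2)
river: ρ → (-2,11,8)
ρ-cycle length = 10 (tail of 1 descent step not counted)

10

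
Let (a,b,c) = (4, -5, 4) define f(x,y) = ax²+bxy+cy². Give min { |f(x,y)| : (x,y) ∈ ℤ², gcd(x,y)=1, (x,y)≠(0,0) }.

translate: b→3 (≡-5 mod 8), so (4,-5,4)→(4,3,3)
flip: (4,3,3)→(3,-3,4)
translate: b→3 (≡-3 mod 6), so (3,-3,4)→(3,3,4)
reduced (well bottom): (3,3,4) with a≤c, −a<b≤a
well minimum = a = 3

3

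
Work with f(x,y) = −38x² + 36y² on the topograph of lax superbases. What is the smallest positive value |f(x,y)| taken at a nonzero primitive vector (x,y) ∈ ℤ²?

descent: ρ → (36,72,-2)  [lands on river]
river: ρ → (-2,72,36)
closes: descent 1, river 2
min |a| on river = 2

2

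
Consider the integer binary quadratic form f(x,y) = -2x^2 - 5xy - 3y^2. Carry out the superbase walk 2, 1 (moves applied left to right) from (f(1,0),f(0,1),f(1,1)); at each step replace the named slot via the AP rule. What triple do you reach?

start (-2,-3,-10) = (f(1,0),f(0,1),f(1,1))
replace slot 2: 2·((-2)+(-10)) − (-3) = -21 → (-2,-21,-10)
replace slot 1: 2·((-21)+(-10)) − (-2) = -60 → (-60,-21,-10)

-60,-21,-10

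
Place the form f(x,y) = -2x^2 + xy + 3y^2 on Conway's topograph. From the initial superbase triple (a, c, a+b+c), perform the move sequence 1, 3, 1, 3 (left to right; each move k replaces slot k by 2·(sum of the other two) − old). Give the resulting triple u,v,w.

start (-2,3,2) = (f(1,0),f(0,1),f(1,1))
replace slot 1: 2·(3+2) − (-2) = 12 → (12,3,2)
replace slot 3: 2·(12+3) − 2 = 28 → (12,3,28)
replace slot 1: 2·(3+28) − 12 = 50 → (50,3,28)
replace slot 3: 2·(50+3) − 28 = 78 → (50,3,78)

50,3,78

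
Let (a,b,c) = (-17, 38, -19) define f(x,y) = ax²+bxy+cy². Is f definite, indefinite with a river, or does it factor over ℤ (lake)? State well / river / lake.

D = b²−4ac = 38² − 4·(-17)·(-19) = 152
D > 0 non-square ⇒ indefinite ⇒ periodic river

river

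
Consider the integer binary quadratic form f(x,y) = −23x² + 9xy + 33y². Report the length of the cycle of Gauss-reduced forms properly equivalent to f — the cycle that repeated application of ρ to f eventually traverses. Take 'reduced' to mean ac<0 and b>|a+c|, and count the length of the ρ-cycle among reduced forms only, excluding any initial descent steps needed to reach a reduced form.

D = 3117, ⌊√D⌋ = 55
descent: ρ → (33,-9,-23)
descent: ρ → (-23,55,1)  [lands on river]
river: ρ → (1,55,-23)
river: ρ → (-23,37,19)
river: ρ → (19,39,-21)
river: ρ → (-21,45,13)
river: ρ → (13,33,-39)
river: ρ → (-39,45,7)
river: ρ → (7,53,-11)
river: ρ → (-11,35,43)
river: ρ → (43,51,-3)
river: ρ → (-3,51,43)
river: ρ → (43,35,-11)
river: ρ → (-11,53,7)
river: ρ → (7,45,-39)
river: ρ → (-39,33,13)
river: ρ → (13,45,-21)
river: ρ → (-21,39,19)
river: ρ → (19,37,-23)
ρ-cycle length = 18 (tail of 2 descent steps not counted)

18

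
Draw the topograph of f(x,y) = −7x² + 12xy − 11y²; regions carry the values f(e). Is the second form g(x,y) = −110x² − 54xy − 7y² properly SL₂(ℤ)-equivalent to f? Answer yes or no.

D₁ = -164, D₂ = -164
f is negative-definite; reduce −f:
−f: translate: b→2 (≡-12 mod 14), so (7,-12,11)→(7,2,6)
−f: flip: (7,2,6)→(6,-2,7)
−f: reduced (well bottom): (6,-2,7) with a≤c, −a<b≤a
flip sign back: reduced form of f is (-6,2,-7)
g is negative-definite; reduce −g:
−g: flip: (110,54,7)→(7,-54,110)
−g: translate: b→2 (≡-54 mod 14), so (7,-54,110)→(7,2,6)
−g: flip: (7,2,6)→(6,-2,7)
−g: reduced (well bottom): (6,-2,7) with a≤c, −a<b≤a
flip sign back: reduced form of g is (-6,2,-7)
reduced forms (-6, 2, -7) vs (-6, 2, -7) ⇒ equivalent

yes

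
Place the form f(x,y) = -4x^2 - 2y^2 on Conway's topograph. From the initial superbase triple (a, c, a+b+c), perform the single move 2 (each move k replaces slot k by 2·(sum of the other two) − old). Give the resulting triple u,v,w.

start (-4,-2,-6) = (f(1,0),f(0,1),f(1,1))
replace slot 2: 2·((-4)+(-6)) − (-2) = -18 → (-4,-18,-6)

-4,-18,-6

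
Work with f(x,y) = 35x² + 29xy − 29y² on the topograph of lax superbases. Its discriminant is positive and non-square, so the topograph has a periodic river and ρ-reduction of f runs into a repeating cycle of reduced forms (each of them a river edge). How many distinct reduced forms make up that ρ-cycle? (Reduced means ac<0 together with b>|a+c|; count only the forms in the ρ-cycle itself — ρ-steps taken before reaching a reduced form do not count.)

D = 4901, ⌊√D⌋ = 70
river: ρ → (-29,29,35)
river: ρ → (35,41,-23)
river: ρ → (-23,51,25)
river: ρ → (25,49,-25)
river: ρ → (-25,51,23)
river: ρ → (23,41,-35)
river: ρ → (-35,29,29)
river: ρ → (29,29,-35)
river: ρ → (-35,41,23)
river: ρ → (23,51,-25)
river: ρ → (-25,49,25)
river: ρ → (25,51,-23)
river: ρ → (-23,41,35)
river: ρ → (35,29,-29)
ρ-cycle length = 14 (tail of 0 descent steps not counted)

14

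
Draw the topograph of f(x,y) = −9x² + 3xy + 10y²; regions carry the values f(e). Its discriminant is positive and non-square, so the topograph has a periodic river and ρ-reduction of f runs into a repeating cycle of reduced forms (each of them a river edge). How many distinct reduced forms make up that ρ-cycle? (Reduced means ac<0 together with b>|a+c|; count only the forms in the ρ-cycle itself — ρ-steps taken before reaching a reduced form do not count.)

D = 369, ⌊√D⌋ = 19
river: ρ → (10,17,-2)
river: ρ → (-2,19,1)
river: ρ → (1,19,-2)
river: ρ → (-2,17,10)
river: ρ → (10,3,-9)
river: ρ → (-9,15,4)
river: ρ → (4,17,-5)
river: ρ → (-5,13,10)
river: ρ → (10,7,-8)
river: ρ → (-8,9,9)
river: ρ → (9,9,-8)
river: ρ → (-8,7,10)
river: ρ → (10,13,-5)
river: ρ → (-5,17,4)
river: ρ → (4,15,-9)
river: ρ → (-9,3,10)
ρ-cycle length = 16 (tail of 0 descent steps not counted)

16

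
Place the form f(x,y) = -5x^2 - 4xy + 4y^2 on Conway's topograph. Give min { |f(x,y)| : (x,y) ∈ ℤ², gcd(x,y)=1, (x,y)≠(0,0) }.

descent: ρ → (4,4,-5)  [lands on river]
river: ρ → (-5,6,3)
river: ρ → (3,6,-5)
river: ρ → (-5,4,4)
closes: descent 1, river 4
min |a| on river = 3

3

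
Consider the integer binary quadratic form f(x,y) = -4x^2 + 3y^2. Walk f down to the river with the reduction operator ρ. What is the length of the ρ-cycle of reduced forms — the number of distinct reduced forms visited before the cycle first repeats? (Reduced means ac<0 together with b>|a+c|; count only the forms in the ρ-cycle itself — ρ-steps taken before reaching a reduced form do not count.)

D = 48, ⌊√D⌋ = 6
descent: ρ → (3,6,-1)  [lands on river]
river: ρ → (-1,6,3)
ρ-cycle length = 2 (tail of 1 descent step not counted)

2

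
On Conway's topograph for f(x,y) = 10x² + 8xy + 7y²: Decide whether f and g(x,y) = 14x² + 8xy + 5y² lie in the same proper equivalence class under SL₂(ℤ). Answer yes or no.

D₁ = -216, D₂ = -216
f: flip: (10,8,7)→(7,-8,10)
f: translate: b→6 (≡-8 mod 14), so (7,-8,10)→(7,6,9)
f: reduced (well bottom): (7,6,9) with a≤c, −a<b≤a
g: flip: (14,8,5)→(5,-8,14)
g: translate: b→2 (≡-8 mod 10), so (5,-8,14)→(5,2,11)
g: reduced (well bottom): (5,2,11) with a≤c, −a<b≤a
reduced forms (7, 6, 9) vs (5, 2, 11) ⇒ inequivalent

no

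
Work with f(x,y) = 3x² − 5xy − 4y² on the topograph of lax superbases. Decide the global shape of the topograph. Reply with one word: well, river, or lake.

D = b²−4ac = (-5)² − 4·3·(-4) = 73
D > 0 non-square ⇒ indefinite ⇒ periodic river

river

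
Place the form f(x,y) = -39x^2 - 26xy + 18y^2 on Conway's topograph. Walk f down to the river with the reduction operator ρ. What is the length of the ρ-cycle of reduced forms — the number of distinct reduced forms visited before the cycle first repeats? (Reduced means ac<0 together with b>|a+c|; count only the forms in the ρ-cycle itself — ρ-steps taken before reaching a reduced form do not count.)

D = 3484, ⌊√D⌋ = 59
descent: ρ → (18,26,-39)  [lands on river]
river: ρ → (-39,52,5)
river: ρ → (5,58,-6)
river: ρ → (-6,50,41)
river: ρ → (41,32,-15)
river: ρ → (-15,58,2)
river: ρ → (2,58,-15)
river: ρ → (-15,32,41)
river: ρ → (41,50,-6)
river: ρ → (-6,58,5)
river: ρ → (5,52,-39)
river: ρ → (-39,26,18)
river: ρ → (18,46,-19)
river: ρ → (-19,30,34)
river: ρ → (34,38,-15)
river: ρ → (-15,52,13)
river: ρ → (13,52,-15)
river: ρ → (-15,38,34)
river: ρ → (34,30,-19)
river: ρ → (-19,46,18)
ρ-cycle length = 20 (tail of 1 descent step not counted)

20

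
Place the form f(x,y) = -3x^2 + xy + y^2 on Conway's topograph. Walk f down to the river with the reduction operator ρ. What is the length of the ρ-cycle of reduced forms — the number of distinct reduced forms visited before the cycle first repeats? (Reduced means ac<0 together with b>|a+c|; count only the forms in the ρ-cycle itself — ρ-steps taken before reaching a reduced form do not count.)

D = 13, ⌊√D⌋ = 3
descent: ρ → (1,3,-1)  [lands on river]
river: ρ → (-1,3,1)
ρ-cycle length = 2 (tail of 1 descent step not counted)

2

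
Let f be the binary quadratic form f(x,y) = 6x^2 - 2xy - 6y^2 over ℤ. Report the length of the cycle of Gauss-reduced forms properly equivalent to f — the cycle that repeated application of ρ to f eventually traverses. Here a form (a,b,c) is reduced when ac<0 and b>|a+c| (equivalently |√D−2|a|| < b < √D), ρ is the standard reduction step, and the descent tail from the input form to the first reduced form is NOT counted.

D = 148, ⌊√D⌋ = 12
descent: ρ → (-6,2,6)  [lands on river]
river: ρ → (6,10,-2)
river: ρ → (-2,10,6)
river: ρ → (6,2,-6)
river: ρ → (-6,10,2)
river: ρ → (2,10,-6)
ρ-cycle length = 6 (tail of 1 descent step not counted)

6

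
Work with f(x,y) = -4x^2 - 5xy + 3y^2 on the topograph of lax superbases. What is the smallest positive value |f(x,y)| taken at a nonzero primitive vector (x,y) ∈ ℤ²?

descent: ρ → (3,5,-4)  [lands on river]
river: ρ → (-4,3,4)
river: ρ → (4,5,-3)
river: ρ → (-3,7,2)
river: ρ → (2,5,-6)
river: ρ → (-6,7,1)
river: ρ → (1,7,-6)
river: ρ → (-6,5,2)
river: ρ → (2,7,-3)
river: ρ → (-3,5,4)
river: ρ → (4,3,-4)
river: ρ → (-4,5,3)
river: ρ → (3,7,-2)
river: ρ → (-2,5,6)
river: ρ → (6,7,-1)
river: ρ → (-1,7,6)
river: ρ → (6,5,-2)
river: ρ → (-2,7,3)
closes: descent 1, river 18
min |a| on river = 1

1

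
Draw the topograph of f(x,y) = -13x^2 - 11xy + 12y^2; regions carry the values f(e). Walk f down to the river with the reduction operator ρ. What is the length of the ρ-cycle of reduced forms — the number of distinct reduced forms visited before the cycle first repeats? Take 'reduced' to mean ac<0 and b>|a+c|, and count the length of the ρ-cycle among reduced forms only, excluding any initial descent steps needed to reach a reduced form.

D = 745, ⌊√D⌋ = 27
descent: ρ → (12,11,-13)  [lands on river]
river: ρ → (-13,15,10)
river: ρ → (10,25,-3)
river: ρ → (-3,23,18)
river: ρ → (18,13,-8)
river: ρ → (-8,19,12)
river: ρ → (12,5,-15)
river: ρ → (-15,25,2)
river: ρ → (2,27,-2)
river: ρ → (-2,25,15)
river: ρ → (15,5,-12)
river: ρ → (-12,19,8)
river: ρ → (8,13,-18)
river: ρ → (-18,23,3)
river: ρ → (3,25,-10)
river: ρ → (-10,15,13)
river: ρ → (13,11,-12)
river: ρ → (-12,13,12)
ρ-cycle length = 18 (tail of 1 descent step not counted)

18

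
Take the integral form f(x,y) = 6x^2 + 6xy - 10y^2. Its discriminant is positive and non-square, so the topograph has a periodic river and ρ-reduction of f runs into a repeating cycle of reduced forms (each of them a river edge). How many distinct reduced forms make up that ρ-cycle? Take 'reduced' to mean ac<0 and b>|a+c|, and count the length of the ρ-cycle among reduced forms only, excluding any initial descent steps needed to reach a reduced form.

D = 276, ⌊√D⌋ = 16
river: ρ → (-10,14,2)
river: ρ → (2,14,-10)
river: ρ → (-10,6,6)
river: ρ → (6,6,-10)
ρ-cycle length = 4 (tail of 0 descent steps not counted)

4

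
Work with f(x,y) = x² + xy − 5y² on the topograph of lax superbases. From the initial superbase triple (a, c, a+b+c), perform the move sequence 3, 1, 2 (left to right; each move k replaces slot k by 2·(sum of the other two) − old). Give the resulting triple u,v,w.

start (1,-5,-3) = (f(1,0),f(0,1),f(1,1))
replace slot 3: 2·(1+(-5)) − (-3) = -5 → (1,-5,-5)
replace slot 1: 2·((-5)+(-5)) − 1 = -21 → (-21,-5,-5)
replace slot 2: 2·((-21)+(-5)) − (-5) = -47 → (-21,-47,-5)

-21,-47,-5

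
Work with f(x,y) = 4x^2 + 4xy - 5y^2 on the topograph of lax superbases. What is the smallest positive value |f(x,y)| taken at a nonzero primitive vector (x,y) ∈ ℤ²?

river: ρ → (-5,6,3)
river: ρ → (3,6,-5)
river: ρ → (-5,4,4)
river: ρ → (4,4,-5)
closes: descent 0, river 4
min |a| on river = 3

3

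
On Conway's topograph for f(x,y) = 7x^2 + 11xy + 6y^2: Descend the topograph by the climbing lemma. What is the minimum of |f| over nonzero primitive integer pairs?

translate: b→-3 (≡11 mod 14), so (7,11,6)→(7,-3,2)
flip: (7,-3,2)→(2,3,7)
translate: b→-1 (≡3 mod 4), so (2,3,7)→(2,-1,6)
reduced (well bottom): (2,-1,6) with a≤c, −a<b≤a
well minimum = a = 2

2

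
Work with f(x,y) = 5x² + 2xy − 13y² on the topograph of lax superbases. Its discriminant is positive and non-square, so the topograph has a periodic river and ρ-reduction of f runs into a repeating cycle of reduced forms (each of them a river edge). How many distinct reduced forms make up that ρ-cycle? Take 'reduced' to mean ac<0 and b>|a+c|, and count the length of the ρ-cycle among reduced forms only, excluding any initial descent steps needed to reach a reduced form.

D = 264, ⌊√D⌋ = 16
descent: ρ → (-13,-2,5)
descent: ρ → (5,12,-6)  [lands on river]
river: ρ → (-6,12,5)
river: ρ → (5,8,-10)
river: ρ → (-10,12,3)
river: ρ → (3,12,-10)
river: ρ → (-10,8,5)
ρ-cycle length = 6 (tail of 2 descent steps not counted)

6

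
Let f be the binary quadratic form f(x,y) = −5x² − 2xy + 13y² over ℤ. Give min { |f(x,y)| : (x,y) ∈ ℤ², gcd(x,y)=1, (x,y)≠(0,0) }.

descent: ρ → (13,2,-5)
descent: ρ → (-5,8,10)  [lands on river]
river: ρ → (10,12,-3)
river: ρ → (-3,12,10)
river: ρ → (10,8,-5)
river: ρ → (-5,12,6)
river: ρ → (6,12,-5)
closes: descent 2, river 6
min |a| on river = 3

3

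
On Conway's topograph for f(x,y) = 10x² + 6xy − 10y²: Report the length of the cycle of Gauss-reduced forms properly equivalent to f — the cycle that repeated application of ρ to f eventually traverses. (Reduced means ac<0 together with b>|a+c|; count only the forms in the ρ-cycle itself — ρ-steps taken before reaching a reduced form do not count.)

D = 436, ⌊√D⌋ = 20
river: ρ → (-10,14,6)
river: ρ → (6,10,-14)
river: ρ → (-14,18,2)
river: ρ → (2,18,-14)
river: ρ → (-14,10,6)
river: ρ → (6,14,-10)
river: ρ → (-10,6,10)
river: ρ → (10,14,-6)
river: ρ → (-6,10,14)
river: ρ → (14,18,-2)
river: ρ → (-2,18,14)
river: ρ → (14,10,-6)
river: ρ → (-6,14,10)
river: ρ → (10,6,-10)
ρ-cycle length = 14 (tail of 0 descent steps not counted)

14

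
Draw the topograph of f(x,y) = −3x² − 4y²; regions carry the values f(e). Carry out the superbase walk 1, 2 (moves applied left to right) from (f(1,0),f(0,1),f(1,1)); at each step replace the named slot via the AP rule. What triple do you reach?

start (-3,-4,-7) = (f(1,0),f(0,1),f(1,1))
replace slot 1: 2·((-4)+(-7)) − (-3) = -19 → (-19,-4,-7)
replace slot 2: 2·((-19)+(-7)) − (-4) = -48 → (-19,-48,-7)

-19,-48,-7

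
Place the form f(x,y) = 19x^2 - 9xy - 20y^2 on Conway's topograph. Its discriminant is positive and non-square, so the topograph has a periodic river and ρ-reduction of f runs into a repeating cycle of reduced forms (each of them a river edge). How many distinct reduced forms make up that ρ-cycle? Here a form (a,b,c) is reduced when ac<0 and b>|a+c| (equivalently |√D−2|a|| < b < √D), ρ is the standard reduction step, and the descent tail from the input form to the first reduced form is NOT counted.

D = 1601, ⌊√D⌋ = 40
descent: ρ → (-20,9,19)  [lands on river]
river: ρ → (19,29,-10)
river: ρ → (-10,31,16)
river: ρ → (16,33,-8)
river: ρ → (-8,31,20)
river: ρ → (20,9,-19)
river: ρ → (-19,29,10)
river: ρ → (10,31,-16)
river: ρ → (-16,33,8)
river: ρ → (8,31,-20)
ρ-cycle length = 10 (tail of 1 descent step not counted)

10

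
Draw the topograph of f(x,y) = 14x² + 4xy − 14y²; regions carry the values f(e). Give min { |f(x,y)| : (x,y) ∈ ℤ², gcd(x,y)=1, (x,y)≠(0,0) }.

river: ρ → (-14,24,4)
river: ρ → (4,24,-14)
river: ρ → (-14,4,14)
river: ρ → (14,24,-4)
river: ρ → (-4,24,14)
river: ρ → (14,4,-14)
closes: descent 0, river 6
min |a| on river = 4

4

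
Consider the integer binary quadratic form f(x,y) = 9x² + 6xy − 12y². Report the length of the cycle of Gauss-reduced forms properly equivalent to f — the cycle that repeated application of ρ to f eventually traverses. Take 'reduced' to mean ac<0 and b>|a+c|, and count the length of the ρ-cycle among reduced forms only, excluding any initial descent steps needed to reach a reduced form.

D = 468, ⌊√D⌋ = 21
river: ρ → (-12,18,3)
river: ρ → (3,18,-12)
river: ρ → (-12,6,9)
river: ρ → (9,12,-9)
river: ρ → (-9,6,12)
river: ρ → (12,18,-3)
river: ρ → (-3,18,12)
river: ρ → (12,6,-9)
river: ρ → (-9,12,9)
river: ρ → (9,6,-12)
ρ-cycle length = 10 (tail of 0 descent steps not counted)

10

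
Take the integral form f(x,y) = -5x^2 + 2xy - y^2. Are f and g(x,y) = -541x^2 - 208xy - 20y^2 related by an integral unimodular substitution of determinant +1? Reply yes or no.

D₁ = -16, D₂ = -16
f is negative-definite; reduce −f:
−f: flip: (5,-2,1)→(1,2,5)
−f: translate: b→0 (≡2 mod 2), so (1,2,5)→(1,0,4)
−f: reduced (well bottom): (1,0,4) with a≤c, −a<b≤a
flip sign back: reduced form of f is (-1,0,-4)
g is negative-definite; reduce −g:
−g: flip: (541,208,20)→(20,-208,541)
−g: translate: b→-8 (≡-208 mod 40), so (20,-208,541)→(20,-8,1)
−g: flip: (20,-8,1)→(1,8,20)
−g: translate: b→0 (≡8 mod 2), so (1,8,20)→(1,0,4)
−g: reduced (well bottom): (1,0,4) with a≤c, −a<b≤a
flip sign back: reduced form of g is (-1,0,-4)
reduced forms (-1, 0, -4) vs (-1, 0, -4) ⇒ equivalent

yes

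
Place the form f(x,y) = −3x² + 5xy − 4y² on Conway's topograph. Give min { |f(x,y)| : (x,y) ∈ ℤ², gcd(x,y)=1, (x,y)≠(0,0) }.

translate: b→1 (≡-5 mod 6), so (3,-5,4)→(3,1,2)
flip: (3,1,2)→(2,-1,3)
reduced (well bottom): (2,-1,3) with a≤c, −a<b≤a
well minimum |f| = |-2| = 2 (negative-definite)

2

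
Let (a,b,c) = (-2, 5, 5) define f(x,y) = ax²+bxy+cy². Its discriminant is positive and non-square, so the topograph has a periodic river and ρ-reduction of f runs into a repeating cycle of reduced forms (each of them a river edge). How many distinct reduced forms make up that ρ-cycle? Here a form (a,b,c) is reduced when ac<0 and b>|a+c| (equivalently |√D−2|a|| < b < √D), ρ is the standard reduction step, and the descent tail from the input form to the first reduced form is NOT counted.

D = 65, ⌊√D⌋ = 8
river: ρ → (5,5,-2)
river: ρ → (-2,7,2)
river: ρ → (2,5,-5)
river: ρ → (-5,5,2)
river: ρ → (2,7,-2)
river: ρ → (-2,5,5)
ρ-cycle length = 6 (tail of 0 descent steps not counted)

6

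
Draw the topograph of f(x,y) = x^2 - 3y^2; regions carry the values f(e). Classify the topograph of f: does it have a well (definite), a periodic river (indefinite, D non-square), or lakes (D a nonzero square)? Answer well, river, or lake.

D = b²−4ac = 0² − 4·1·(-3) = 12
D > 0 non-square ⇒ indefinite ⇒ periodic river

river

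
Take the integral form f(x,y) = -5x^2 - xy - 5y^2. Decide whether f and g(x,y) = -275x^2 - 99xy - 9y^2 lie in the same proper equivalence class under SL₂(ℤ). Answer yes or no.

D₁ = -99, D₂ = -99
f is negative-definite; reduce −f:
−f: reduced (well bottom): (5,1,5) with a≤c, −a<b≤a
flip sign back: reduced form of f is (-5,-1,-5)
g is negative-definite; reduce −g:
−g: flip: (275,99,9)→(9,-99,275)
−g: translate: b→9 (≡-99 mod 18), so (9,-99,275)→(9,9,5)
−g: flip: (9,9,5)→(5,-9,9)
−g: translate: b→1 (≡-9 mod 10), so (5,-9,9)→(5,1,5)
−g: reduced (well bottom): (5,1,5) with a≤c, −a<b≤a
flip sign back: reduced form of g is (-5,-1,-5)
reduced forms (-5, -1, -5) vs (-5, -1, -5) ⇒ equivalent

yes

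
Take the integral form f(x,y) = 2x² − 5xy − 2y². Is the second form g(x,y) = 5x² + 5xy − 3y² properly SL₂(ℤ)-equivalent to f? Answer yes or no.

D₁ = 41, D₂ = 85
discriminants differ ⇒ not SL₂(ℤ)-equivalent

no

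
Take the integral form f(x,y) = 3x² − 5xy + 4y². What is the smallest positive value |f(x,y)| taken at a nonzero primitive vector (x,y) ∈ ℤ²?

translate: b→1 (≡-5 mod 6), so (3,-5,4)→(3,1,2)
flip: (3,1,2)→(2,-1,3)
reduced (well bottom): (2,-1,3) with a≤c, −a<b≤a
well minimum = a = 2

2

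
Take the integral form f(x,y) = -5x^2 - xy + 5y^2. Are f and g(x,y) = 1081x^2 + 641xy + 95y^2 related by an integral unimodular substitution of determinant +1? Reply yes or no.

D₁ = 101, D₂ = 101
river cycle of f (length 6): (5, 1, -5), (-5, 9, 1), (1, 9, -5), (-5, 1, 5), (5, 9, -1), (-1, 9, 5)
river cycle of g (length 6): (-1, 9, 5), (5, 1, -5), (-5, 9, 1), (1, 9, -5), (-5, 1, 5), (5, 9, -1)
cycles coincide ⇒ equivalent

yes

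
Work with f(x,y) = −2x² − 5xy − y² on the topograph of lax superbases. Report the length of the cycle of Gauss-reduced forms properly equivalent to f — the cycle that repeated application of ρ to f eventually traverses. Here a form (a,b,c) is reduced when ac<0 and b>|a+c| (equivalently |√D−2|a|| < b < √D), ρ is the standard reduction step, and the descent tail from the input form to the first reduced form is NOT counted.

D = 17, ⌊√D⌋ = 4
descent: ρ → (-1,3,2)  [lands on river]
river: ρ → (2,1,-2)
river: ρ → (-2,3,1)
river: ρ → (1,3,-2)
river: ρ → (-2,1,2)
river: ρ → (2,3,-1)
ρ-cycle length = 6 (tail of 1 descent step not counted)

6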